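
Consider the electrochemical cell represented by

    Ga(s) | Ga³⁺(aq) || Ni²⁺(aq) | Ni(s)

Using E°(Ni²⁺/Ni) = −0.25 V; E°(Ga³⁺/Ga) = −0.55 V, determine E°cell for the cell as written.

By convention the left-hand electrode in cell notation is the anode (oxidation) and the right-hand electrode is the cathode (reduction).
E°cell = E°(right) − E°(left) = −0.25 − (−0.55) = +0.30 V.

+0.30 V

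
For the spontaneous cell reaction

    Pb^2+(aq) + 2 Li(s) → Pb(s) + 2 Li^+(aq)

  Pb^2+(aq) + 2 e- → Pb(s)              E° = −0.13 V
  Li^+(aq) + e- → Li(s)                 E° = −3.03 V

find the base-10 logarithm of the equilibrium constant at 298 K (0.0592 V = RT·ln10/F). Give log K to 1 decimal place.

log K = 98.0

The Pb²⁺/Pb couple is reduced (cathode); E°cell = −0.13 − (−3.03) = +2.90 V with n = 2.
At equilibrium E = 0, so log K = nE°cell / 0.0592 = (2)(+2.90) / 0.0592 = 98.0.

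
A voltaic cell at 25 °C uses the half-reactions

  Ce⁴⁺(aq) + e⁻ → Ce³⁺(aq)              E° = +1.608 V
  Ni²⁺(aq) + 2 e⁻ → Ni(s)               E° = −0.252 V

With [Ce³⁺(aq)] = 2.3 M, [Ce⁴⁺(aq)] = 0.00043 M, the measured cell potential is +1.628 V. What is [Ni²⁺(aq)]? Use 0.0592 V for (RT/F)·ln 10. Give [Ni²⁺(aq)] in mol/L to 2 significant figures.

The Ce⁴⁺/Ce³⁺ couple has the larger reduction potential, so it is the cathode: E°cell = +1.608 − (−0.252) = +1.860 V and n = 2.
Rearranging E = E° − (0.0592/n)·log Q gives log Q = 2(+1.860 − (+1.628))/0.0592 = 7.838.
For 2 Ce⁴⁺(aq) + Ni(s) → 2 Ce³⁺(aq) + Ni²⁺(aq), the reaction quotient is Q = ([Ce³⁺(aq)]^2·[Ni²⁺(aq)]) / [Ce⁴⁺(aq)]^2.
Isolating [Ni²⁺(aq)] in Q = 10^{7.838} yields log [Ni²⁺(aq)] = 0.381, i.e. 2.4 M.

2.4 M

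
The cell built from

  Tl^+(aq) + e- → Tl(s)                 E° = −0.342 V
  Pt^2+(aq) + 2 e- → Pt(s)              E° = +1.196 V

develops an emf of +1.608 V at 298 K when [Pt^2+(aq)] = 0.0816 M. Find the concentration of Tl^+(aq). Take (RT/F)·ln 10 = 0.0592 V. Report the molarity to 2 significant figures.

0.019 M

The Pt²⁺/Pt couple has the larger reduction potential, so it is the cathode: E°cell = +1.196 − (−0.342) = +1.538 V and n = 2.
Rearranging E = E° − (0.0592/n)·log Q gives log Q = 2(+1.538 − (+1.608))/0.0592 = −2.365.
Balancing electrons gives Pt^2+(aq) + 2 Tl(s) → Pt(s) + 2 Tl^+(aq); thus Q = [Tl^+(aq)]^2 / [Pt^2+(aq)].
Isolating [Tl^+(aq)] in Q = 10^{−2.365} yields log [Tl^+(aq)] = −1.727, i.e. 0.019 M.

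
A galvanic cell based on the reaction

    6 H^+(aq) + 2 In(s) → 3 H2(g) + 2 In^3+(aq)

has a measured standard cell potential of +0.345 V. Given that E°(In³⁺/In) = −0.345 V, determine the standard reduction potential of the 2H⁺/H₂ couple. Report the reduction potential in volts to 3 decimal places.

In the reaction as written the 2H⁺/H₂ couple is reduced (cathode) and In³⁺/In is oxidized (anode), so E°cell = E°(2H⁺/H₂) − E°(In³⁺/In).
E°(2H⁺/H₂) = E°cell + E°(anode) = +0.345 + (−0.345) = +0.000 V.

+0.000 V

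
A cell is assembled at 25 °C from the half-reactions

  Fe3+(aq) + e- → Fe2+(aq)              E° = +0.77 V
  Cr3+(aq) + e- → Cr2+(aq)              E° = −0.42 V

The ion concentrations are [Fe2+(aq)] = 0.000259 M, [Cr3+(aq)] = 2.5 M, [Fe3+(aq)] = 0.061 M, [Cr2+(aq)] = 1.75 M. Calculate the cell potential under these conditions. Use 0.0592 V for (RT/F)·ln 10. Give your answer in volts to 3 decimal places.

The Fe³⁺/Fe²⁺ couple has the more positive E°, so it is the cathode; Cr³⁺/Cr²⁺ is the anode.
The standard potential is +0.77 − (−0.42) = +1.19 V and the balanced reaction transfers n = 1 electron.
The balanced reaction is Fe3+(aq) + Cr2+(aq) → Fe2+(aq) + Cr3+(aq), so Q = ([Fe2+(aq)]·[Cr3+(aq)]) / ([Fe3+(aq)]·[Cr2+(aq)]) = 0.00607 and log Q = −2.217.
Applying E = E° − (RT ln10/nF)·log Q gives +1.19 − (0.0592/1)(−2.217) = +1.321 V.

+1.321 V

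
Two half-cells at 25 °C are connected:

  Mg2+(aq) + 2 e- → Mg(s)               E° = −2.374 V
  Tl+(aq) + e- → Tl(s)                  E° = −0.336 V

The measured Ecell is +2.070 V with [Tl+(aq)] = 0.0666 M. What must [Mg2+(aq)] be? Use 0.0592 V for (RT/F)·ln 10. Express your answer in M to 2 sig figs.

0.00037 M

Tl⁺/Tl is the cathode (higher E°); E°cell = −0.336 − (−2.374) = +2.038 V with n = 2.
From the Nernst equation, log Q = n(E° − E)/0.0592 = 2·(+2.038 − (+2.070))/0.0592 = −1.081.
Balancing electrons gives 2 Tl+(aq) + Mg(s) → 2 Tl(s) + Mg2+(aq); thus Q = [Mg2+(aq)] / [Tl+(aq)]^2.
Substituting the known concentrations and solving, log [Mg2+(aq)] = −3.434 and [Mg2+(aq)] = 0.00037 M.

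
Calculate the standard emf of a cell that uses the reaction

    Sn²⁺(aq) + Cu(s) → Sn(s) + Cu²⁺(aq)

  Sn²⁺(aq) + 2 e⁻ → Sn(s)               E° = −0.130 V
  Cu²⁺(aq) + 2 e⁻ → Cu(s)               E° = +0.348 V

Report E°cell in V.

Sn²⁺(aq) gains electrons, so the Sn²⁺/Sn couple is the cathode; the Cu²⁺/Cu couple is the anode.
E°cell = E°(cathode) − E°(anode) = −0.130 − (+0.348) = −0.478 V.
The negative E°cell means the reaction is non-spontaneous in the direction written.

−0.478 V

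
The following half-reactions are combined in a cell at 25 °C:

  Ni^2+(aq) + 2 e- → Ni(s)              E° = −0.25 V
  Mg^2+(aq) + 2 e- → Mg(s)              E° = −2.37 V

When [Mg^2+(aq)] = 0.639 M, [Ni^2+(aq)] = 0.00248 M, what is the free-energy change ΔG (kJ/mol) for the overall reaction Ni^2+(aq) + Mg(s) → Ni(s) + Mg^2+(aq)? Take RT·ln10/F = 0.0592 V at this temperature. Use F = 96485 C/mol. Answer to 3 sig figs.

−395 kJ/mol

The standard cell potential is −0.25 − (−2.37) = +2.12 V, with n = 2 electrons in the balanced equation.
The reaction quotient is [Mg^2+(aq)] / [Ni^2+(aq)] = 258; by Nernst, E = +2.12 − (0.0592/2)(2.411) = +2.0486 V.
Then ΔG = −nFE = −2 × 96485 × +2.0486 J/mol = −395 kJ/mol.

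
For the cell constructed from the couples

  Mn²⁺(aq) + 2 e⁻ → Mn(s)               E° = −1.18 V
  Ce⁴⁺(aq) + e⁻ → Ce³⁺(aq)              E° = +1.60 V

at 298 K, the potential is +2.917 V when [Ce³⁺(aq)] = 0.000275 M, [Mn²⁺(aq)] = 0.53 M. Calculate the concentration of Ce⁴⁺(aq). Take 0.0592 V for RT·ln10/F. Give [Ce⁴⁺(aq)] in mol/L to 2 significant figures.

The Ce⁴⁺/Ce³⁺ couple has the larger reduction potential, so it is the cathode: E°cell = +1.60 − (−1.18) = +2.78 V and n = 2.
Rearranging E = E° − (0.0592/n)·log Q gives log Q = 2(+2.78 − (+2.917))/0.0592 = −4.628.
Balancing electrons gives 2 Ce⁴⁺(aq) + Mn(s) → 2 Ce³⁺(aq) + Mn²⁺(aq); thus Q = ([Ce³⁺(aq)]^2·[Mn²⁺(aq)]) / [Ce⁴⁺(aq)]^2.
Isolating [Ce⁴⁺(aq)] in Q = 10^{−4.628} yields log [Ce⁴⁺(aq)] = −1.385, i.e. 0.041 M.

0.041 M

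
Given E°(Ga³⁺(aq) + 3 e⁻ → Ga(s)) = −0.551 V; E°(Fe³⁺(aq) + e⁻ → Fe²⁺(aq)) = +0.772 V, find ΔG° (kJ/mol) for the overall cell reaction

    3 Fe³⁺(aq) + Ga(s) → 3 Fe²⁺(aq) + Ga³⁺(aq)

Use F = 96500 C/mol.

−383 kJ/mol

In the reaction as written Fe³⁺(aq) is reduced, so the Fe³⁺/Fe²⁺ couple is the cathode and Ga³⁺/Ga is the anode.
E°cell = +0.772 − (−0.551) = +1.323 V; balancing electrons gives n = 3.
ΔG° = −nFE°cell = −(3)(96500)(+1.323) J/mol = −383 kJ/mol.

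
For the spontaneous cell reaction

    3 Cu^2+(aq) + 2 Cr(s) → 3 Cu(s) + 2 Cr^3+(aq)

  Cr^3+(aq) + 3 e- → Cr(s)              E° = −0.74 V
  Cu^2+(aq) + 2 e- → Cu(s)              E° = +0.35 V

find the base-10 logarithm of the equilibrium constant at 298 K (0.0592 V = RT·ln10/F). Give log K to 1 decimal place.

log K = 110.5

The Cu²⁺/Cu couple is reduced (cathode); E°cell = +0.35 − (−0.74) = +1.09 V with n = 6.
At equilibrium E = 0, so log K = nE°cell / 0.0592 = (6)(+1.09) / 0.0592 = 110.5.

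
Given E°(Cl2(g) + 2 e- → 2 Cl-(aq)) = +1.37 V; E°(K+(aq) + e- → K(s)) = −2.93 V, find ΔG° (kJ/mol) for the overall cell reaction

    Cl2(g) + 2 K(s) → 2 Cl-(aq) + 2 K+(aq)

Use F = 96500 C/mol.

In the reaction as written Cl2(g) is reduced, so the Cl₂/Cl⁻ couple is the cathode and K⁺/K is the anode.
E°cell = +1.37 − (−2.93) = +4.30 V; balancing electrons gives n = 2.
ΔG° = −nFE°cell = −(2)(96500)(+4.30) J/mol = −830 kJ/mol.

−830 kJ/mol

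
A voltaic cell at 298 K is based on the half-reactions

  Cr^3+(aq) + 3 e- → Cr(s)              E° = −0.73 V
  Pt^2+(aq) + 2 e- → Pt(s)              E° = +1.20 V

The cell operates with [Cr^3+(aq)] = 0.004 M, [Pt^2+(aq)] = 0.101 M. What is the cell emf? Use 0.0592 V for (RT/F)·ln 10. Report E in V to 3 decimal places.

Pt²⁺/Pt is reduced (cathode, E° = +1.20 V) and Cr³⁺/Cr is oxidized (anode).
The standard potential is +1.20 − (−0.73) = +1.93 V and the balanced reaction transfers n = 6 electrons.
Balancing gives 3 Pt^2+(aq) + 2 Cr(s) → 3 Pt(s) + 2 Cr^3+(aq); hence Q = [Cr^3+(aq)]^2 / [Pt^2+(aq)]^3 = 0.0155 (log Q = −1.809).
Applying E = E° − (RT ln10/nF)·log Q gives +1.93 − (0.0592/6)(−1.809) = +1.948 V.

+1.948 V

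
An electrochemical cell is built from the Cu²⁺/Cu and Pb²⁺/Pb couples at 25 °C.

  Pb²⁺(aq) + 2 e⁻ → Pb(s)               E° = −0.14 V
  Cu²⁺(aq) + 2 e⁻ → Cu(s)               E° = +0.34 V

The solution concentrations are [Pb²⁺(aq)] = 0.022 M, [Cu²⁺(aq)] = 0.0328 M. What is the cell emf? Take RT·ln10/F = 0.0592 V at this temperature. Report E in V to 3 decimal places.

+0.485 V

Cu²⁺/Cu is reduced (cathode, E° = +0.34 V) and Pb²⁺/Pb is oxidized (anode).
The standard potential is +0.34 − (−0.14) = +0.48 V and the balanced reaction transfers n = 2 electrons.
Balancing gives Cu²⁺(aq) + Pb(s) → Cu(s) + Pb²⁺(aq); hence Q = [Pb²⁺(aq)] / [Cu²⁺(aq)] = 0.671 (log Q = −0.173).
Applying E = E° − (RT ln10/nF)·log Q gives +0.48 − (0.0592/2)(−0.173) = +0.485 V.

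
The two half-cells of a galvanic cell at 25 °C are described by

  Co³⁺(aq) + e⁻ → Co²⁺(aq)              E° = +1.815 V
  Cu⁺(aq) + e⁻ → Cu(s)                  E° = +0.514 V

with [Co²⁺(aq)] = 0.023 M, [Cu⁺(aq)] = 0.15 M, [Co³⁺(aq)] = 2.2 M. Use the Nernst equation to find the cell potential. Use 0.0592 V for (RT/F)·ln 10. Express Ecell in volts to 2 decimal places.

Co³⁺/Co²⁺ is reduced (cathode, E° = +1.815 V) and Cu⁺/Cu is oxidized (anode).
E°cell = E°cat − E°an = +1.815 − (+0.514) = +1.301 V; n = 1.
Balancing gives Co³⁺(aq) + Cu(s) → Co²⁺(aq) + Cu⁺(aq); hence Q = ([Co²⁺(aq)]·[Cu⁺(aq)]) / [Co³⁺(aq)] = 0.00157 (log Q = −2.805).
Applying E = E° − (RT ln10/nF)·log Q gives +1.301 − (0.0592/1)(−2.805) = +1.47 V.

+1.47 V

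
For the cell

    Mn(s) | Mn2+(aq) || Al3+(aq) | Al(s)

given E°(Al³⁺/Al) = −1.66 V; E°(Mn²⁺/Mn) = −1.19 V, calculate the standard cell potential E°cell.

−0.47 V

By convention the left-hand electrode in cell notation is the anode (oxidation) and the right-hand electrode is the cathode (reduction).
E°cell = E°(right) − E°(left) = −1.66 − (−1.19) = −0.47 V.
The negative sign shows that, as written, the cell would require an external voltage to drive the reaction.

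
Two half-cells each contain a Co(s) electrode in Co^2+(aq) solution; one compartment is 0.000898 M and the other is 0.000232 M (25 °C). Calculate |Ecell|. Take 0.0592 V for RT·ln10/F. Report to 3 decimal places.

0.017 V

For a concentration cell E°cell = 0, since both electrodes use the same couple.
The compartment with the higher Co^2+(aq) concentration (0.000898 M) acts as the cathode; ions are reduced there and produced at the dilute (0.000232 M) anode.
With n = 2, Ecell = −(0.0592/2)·log([dilute]/[conc]) = −(0.0592/2)·log(0.000232/0.000898) = +0.017 V.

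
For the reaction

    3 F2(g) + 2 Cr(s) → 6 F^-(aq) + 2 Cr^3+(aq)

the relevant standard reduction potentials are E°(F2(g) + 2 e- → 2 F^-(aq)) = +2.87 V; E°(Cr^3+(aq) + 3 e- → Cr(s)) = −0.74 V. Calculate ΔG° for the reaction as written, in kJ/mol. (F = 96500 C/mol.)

−2090 kJ/mol

In the reaction as written F2(g) is reduced, so the F₂/F⁻ couple is the cathode and Cr³⁺/Cr is the anode.
E°cell = +2.87 − (−0.74) = +3.61 V; balancing electrons gives n = 6.
ΔG° = −nFE°cell = −(6)(96500)(+3.61) J/mol = −2090 kJ/mol.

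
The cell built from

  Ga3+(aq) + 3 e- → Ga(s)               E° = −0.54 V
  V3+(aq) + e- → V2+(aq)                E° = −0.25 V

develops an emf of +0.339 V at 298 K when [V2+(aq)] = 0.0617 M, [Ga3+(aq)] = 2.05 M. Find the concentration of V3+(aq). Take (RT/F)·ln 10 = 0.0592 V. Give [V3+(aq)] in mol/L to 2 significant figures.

V³⁺/V²⁺ is the cathode (higher E°); E°cell = −0.25 − (−0.54) = +0.29 V with n = 3.
Since E = E° − (0.0592/n)·log Q, log Q = n(E° − E)/0.0592 = −2.483.
Balancing electrons gives 3 V3+(aq) + Ga(s) → 3 V2+(aq) + Ga3+(aq); thus Q = ([V2+(aq)]^3·[Ga3+(aq)]) / [V3+(aq)]^3.
Solving for the unknown gives log [V3+(aq)] = −0.278, so [V3+(aq)] ≈ 0.53 M.

0.53 M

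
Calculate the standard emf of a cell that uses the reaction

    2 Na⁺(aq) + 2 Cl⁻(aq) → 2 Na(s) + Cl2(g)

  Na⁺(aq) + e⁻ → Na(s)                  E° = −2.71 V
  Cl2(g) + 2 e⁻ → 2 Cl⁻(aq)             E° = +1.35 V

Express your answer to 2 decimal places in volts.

−4.06 V

In the reaction as written, Na⁺(aq) is reduced (cathode) and Cl2(g) is produced by oxidation at the anode.
E°cell = E°(cathode) − E°(anode) = −2.71 − (+1.35) = −4.06 V.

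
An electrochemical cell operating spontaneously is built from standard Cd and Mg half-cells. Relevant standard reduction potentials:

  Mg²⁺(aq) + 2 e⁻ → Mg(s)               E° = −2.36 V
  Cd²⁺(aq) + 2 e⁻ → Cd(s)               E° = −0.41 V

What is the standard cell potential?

The Cd²⁺/Cd couple has the higher E°, so Cd ion is reduced (cathode) and Mg is oxidized (anode).
E°cell = E°(cathode) − E°(anode) = −0.41 − (−2.36) = +1.95 V.

+1.95 V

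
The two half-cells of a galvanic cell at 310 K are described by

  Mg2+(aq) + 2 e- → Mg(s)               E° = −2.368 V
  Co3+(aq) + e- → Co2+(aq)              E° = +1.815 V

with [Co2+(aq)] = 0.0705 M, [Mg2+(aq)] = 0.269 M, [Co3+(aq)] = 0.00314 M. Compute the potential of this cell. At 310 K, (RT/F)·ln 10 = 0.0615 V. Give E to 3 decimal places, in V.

Since E°(Co³⁺/Co²⁺) > E°(Mg²⁺/Mg), Co³⁺/Co²⁺ serves as the cathode.
The standard potential is +1.815 − (−2.368) = +4.183 V and the balanced reaction transfers n = 2 electrons.
Balancing gives 2 Co3+(aq) + Mg(s) → 2 Co2+(aq) + Mg2+(aq); hence Q = ([Co2+(aq)]^2·[Mg2+(aq)]) / [Co3+(aq)]^2 = 136 (log Q = 2.132).
By the Nernst equation, E = +4.183 − (0.0615/2)·(2.132) = +4.117 V.

+4.117 V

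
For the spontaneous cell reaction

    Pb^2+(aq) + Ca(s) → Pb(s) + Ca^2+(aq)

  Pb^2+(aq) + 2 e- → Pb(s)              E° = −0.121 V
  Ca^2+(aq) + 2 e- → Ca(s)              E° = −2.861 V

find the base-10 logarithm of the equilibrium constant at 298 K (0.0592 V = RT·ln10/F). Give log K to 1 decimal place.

log K = 92.6

The Pb²⁺/Pb couple is reduced (cathode); E°cell = −0.121 − (−2.861) = +2.740 V with n = 2.
At equilibrium E = 0, so log K = nE°cell / 0.0592 = (2)(+2.740) / 0.0592 = 92.6.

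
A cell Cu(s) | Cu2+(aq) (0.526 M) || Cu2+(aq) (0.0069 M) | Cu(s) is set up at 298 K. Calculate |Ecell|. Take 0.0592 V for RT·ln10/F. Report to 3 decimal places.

For a concentration cell E°cell = 0, since both electrodes use the same couple.
The compartment with the higher Cu2+(aq) concentration (0.526 M) acts as the cathode; ions are reduced there and produced at the dilute (0.0069 M) anode.
With n = 2, Ecell = −(0.0592/2)·log([dilute]/[conc]) = −(0.0592/2)·log(0.0069/0.526) = +0.056 V.

0.056 V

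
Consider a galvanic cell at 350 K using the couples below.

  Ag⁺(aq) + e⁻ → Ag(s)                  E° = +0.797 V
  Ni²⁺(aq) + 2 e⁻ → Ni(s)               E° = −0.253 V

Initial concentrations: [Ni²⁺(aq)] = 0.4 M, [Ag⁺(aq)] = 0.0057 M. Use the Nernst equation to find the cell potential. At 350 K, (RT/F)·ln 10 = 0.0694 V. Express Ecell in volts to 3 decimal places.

+0.908 V

The Ag⁺/Ag couple has the more positive E°, so it is the cathode; Ni²⁺/Ni is the anode.
The standard potential is +0.797 − (−0.253) = +1.050 V and the balanced reaction transfers n = 2 electrons.
The balanced reaction is 2 Ag⁺(aq) + Ni(s) → 2 Ag(s) + Ni²⁺(aq), so Q = [Ni²⁺(aq)] / [Ag⁺(aq)]^2 = 1.23×10^4 and log Q = 4.090.
By the Nernst equation, E = +1.050 − (0.0694/2)·(4.090) = +0.908 V.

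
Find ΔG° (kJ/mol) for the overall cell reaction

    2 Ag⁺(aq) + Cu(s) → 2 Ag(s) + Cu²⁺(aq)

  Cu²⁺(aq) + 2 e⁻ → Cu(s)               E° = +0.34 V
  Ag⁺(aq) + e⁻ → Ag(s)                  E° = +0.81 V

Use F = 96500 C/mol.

In the reaction as written Ag⁺(aq) is reduced, so the Ag⁺/Ag couple is the cathode and Cu²⁺/Cu is the anode.
E°cell = +0.81 − (+0.34) = +0.47 V; balancing electrons gives n = 2.
ΔG° = −nFE°cell = −(2)(96500)(+0.47) J/mol = −90.7 kJ/mol.

−90.7 kJ/mol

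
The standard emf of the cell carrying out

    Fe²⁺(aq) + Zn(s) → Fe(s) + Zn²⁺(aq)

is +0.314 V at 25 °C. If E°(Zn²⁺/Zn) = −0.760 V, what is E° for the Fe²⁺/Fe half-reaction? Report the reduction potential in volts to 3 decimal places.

In the reaction as written the Fe²⁺/Fe couple is reduced (cathode) and Zn²⁺/Zn is oxidized (anode), so E°cell = E°(Fe²⁺/Fe) − E°(Zn²⁺/Zn).
E°(Fe²⁺/Fe) = E°cell + E°(anode) = +0.314 + (−0.760) = −0.446 V.

−0.446 V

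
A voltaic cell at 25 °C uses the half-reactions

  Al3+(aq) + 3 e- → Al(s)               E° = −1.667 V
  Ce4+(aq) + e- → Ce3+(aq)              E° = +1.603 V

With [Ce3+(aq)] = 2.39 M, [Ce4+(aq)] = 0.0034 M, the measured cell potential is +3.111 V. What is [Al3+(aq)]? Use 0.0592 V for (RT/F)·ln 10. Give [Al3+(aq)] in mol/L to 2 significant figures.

With Ce⁴⁺/Ce³⁺ at the cathode and Al³⁺/Al at the anode, E°cell = +1.603 − (−1.667) = +3.270 V (n = 3).
Rearranging E = E° − (0.0592/n)·log Q gives log Q = 3(+3.270 − (+3.111))/0.0592 = 8.057.
For 3 Ce4+(aq) + Al(s) → 3 Ce3+(aq) + Al3+(aq), the reaction quotient is Q = ([Ce3+(aq)]^3·[Al3+(aq)]) / [Ce4+(aq)]^3.
Solving for the unknown gives log [Al3+(aq)] = −0.484, so [Al3+(aq)] ≈ 0.33 M.

0.33 M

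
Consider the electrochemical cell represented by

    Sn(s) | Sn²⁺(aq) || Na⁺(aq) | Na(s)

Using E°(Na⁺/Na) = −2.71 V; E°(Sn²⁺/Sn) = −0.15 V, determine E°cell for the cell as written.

−2.56 V

By convention the left-hand electrode in cell notation is the anode (oxidation) and the right-hand electrode is the cathode (reduction).
E°cell = E°(right) − E°(left) = −2.71 − (−0.15) = −2.56 V.
The negative sign shows that, as written, the cell would require an external voltage to drive the reaction.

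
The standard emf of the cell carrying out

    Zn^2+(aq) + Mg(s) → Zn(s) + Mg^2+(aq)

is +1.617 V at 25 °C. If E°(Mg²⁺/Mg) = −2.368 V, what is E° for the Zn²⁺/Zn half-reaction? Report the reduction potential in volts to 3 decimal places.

−0.751 V

In the reaction as written the Zn²⁺/Zn couple is reduced (cathode) and Mg²⁺/Mg is oxidized (anode), so E°cell = E°(Zn²⁺/Zn) − E°(Mg²⁺/Mg).
E°(Zn²⁺/Zn) = E°cell + E°(anode) = +1.617 + (−2.368) = −0.751 V.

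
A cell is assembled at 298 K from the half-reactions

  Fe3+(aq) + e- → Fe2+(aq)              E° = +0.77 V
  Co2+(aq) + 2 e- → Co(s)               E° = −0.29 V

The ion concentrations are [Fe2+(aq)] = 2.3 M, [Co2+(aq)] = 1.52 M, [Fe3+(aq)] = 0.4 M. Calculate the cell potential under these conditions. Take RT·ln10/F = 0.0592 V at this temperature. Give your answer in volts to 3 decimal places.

+1.010 V

Fe³⁺/Fe²⁺ is reduced (cathode, E° = +0.77 V) and Co²⁺/Co is oxidized (anode).
The standard potential is +0.77 − (−0.29) = +1.06 V and the balanced reaction transfers n = 2 electrons.
For the overall reaction 2 Fe3+(aq) + Co(s) → 2 Fe2+(aq) + Co2+(aq), Q = ([Fe2+(aq)]^2·[Co2+(aq)]) / [Fe3+(aq)]^2 = 50.3, giving log Q = 1.701.
E = E° − (0.0592/n)·log Q = +1.06 − (0.0592/2)(1.701) = +1.010 V.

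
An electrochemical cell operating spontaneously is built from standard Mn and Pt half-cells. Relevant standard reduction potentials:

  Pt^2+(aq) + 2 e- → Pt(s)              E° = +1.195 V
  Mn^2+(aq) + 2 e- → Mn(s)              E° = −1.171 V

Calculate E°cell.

+2.366 V

The Pt²⁺/Pt couple has the higher E°, so Pt ion is reduced (cathode) and Mn is oxidized (anode).
E°cell = E°(cathode) − E°(anode) = +1.195 − (−1.171) = +2.366 V.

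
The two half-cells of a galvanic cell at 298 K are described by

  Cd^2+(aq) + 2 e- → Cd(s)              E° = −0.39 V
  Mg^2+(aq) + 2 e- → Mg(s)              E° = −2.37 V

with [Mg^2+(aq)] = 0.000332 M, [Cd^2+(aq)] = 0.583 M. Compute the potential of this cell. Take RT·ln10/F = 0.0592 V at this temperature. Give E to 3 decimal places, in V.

The Cd²⁺/Cd couple has the more positive E°, so it is the cathode; Mg²⁺/Mg is the anode.
The standard potential is −0.39 − (−2.37) = +1.98 V and the balanced reaction transfers n = 2 electrons.
The balanced reaction is Cd^2+(aq) + Mg(s) → Cd(s) + Mg^2+(aq), so Q = [Mg^2+(aq)] / [Cd^2+(aq)] = 0.000569 and log Q = −3.245.
Applying E = E° − (RT ln10/nF)·log Q gives +1.98 − (0.0592/2)(−3.245) = +2.076 V.

+2.076 V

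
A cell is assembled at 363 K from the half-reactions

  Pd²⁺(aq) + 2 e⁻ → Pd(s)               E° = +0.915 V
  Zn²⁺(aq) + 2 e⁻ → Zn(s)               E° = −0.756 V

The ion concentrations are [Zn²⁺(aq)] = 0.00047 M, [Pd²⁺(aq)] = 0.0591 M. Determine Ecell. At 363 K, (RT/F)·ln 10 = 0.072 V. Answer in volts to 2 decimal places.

Since E°(Pd²⁺/Pd) > E°(Zn²⁺/Zn), Pd²⁺/Pd serves as the cathode.
E°cell = E°cat − E°an = +0.915 − (−0.756) = +1.671 V; n = 2.
The balanced reaction is Pd²⁺(aq) + Zn(s) → Pd(s) + Zn²⁺(aq), so Q = [Zn²⁺(aq)] / [Pd²⁺(aq)] = 0.00795 and log Q = −2.099.
Applying E = E° − (RT ln10/nF)·log Q gives +1.671 − (0.072/2)(−2.099) = +1.75 V.

+1.75 V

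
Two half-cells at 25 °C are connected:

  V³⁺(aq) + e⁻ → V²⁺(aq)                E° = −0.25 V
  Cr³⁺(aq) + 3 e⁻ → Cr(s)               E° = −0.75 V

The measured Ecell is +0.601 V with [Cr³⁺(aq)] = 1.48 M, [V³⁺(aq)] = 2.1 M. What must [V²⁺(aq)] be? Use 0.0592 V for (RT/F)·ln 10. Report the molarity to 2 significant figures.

The V³⁺/V²⁺ couple has the larger reduction potential, so it is the cathode: E°cell = −0.25 − (−0.75) = +0.50 V and n = 3.
Since E = E° − (0.0592/n)·log Q, log Q = n(E° − E)/0.0592 = −5.118.
Balancing electrons gives 3 V³⁺(aq) + Cr(s) → 3 V²⁺(aq) + Cr³⁺(aq); thus Q = ([V²⁺(aq)]^3·[Cr³⁺(aq)]) / [V³⁺(aq)]^3.
Substituting the known concentrations and solving, log [V²⁺(aq)] = −1.441 and [V²⁺(aq)] = 0.036 M.

0.036 M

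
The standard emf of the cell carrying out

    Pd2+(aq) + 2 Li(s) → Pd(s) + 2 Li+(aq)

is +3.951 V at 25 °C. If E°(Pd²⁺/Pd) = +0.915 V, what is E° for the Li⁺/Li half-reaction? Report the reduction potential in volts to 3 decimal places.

In the reaction as written the Pd²⁺/Pd couple is reduced (cathode) and Li⁺/Li is oxidized (anode), so E°cell = E°(Pd²⁺/Pd) − E°(Li⁺/Li).
E°(Li⁺/Li) = E°(cathode) − E°cell = +0.915 − (+3.951) = −3.036 V.

−3.036 V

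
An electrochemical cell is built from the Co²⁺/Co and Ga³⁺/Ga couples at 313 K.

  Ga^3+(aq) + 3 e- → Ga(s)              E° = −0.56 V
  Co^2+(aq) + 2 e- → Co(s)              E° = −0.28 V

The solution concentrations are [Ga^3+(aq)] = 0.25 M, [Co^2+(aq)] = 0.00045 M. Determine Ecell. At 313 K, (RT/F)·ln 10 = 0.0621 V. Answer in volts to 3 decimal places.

Since E°(Co²⁺/Co) > E°(Ga³⁺/Ga), Co²⁺/Co serves as the cathode.
The standard potential is −0.28 − (−0.56) = +0.28 V and the balanced reaction transfers n = 6 electrons.
The balanced reaction is 3 Co^2+(aq) + 2 Ga(s) → 3 Co(s) + 2 Ga^3+(aq), so Q = [Ga^3+(aq)]^2 / [Co^2+(aq)]^3 = 6.86×10^8 and log Q = 8.836.
By the Nernst equation, E = +0.28 − (0.0621/6)·(8.836) = +0.189 V.

+0.189 V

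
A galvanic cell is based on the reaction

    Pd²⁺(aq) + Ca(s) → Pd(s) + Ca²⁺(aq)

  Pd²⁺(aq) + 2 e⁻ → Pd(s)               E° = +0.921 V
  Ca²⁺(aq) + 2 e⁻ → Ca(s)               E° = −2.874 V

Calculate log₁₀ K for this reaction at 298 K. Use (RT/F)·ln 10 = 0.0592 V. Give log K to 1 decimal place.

The Pd²⁺/Pd couple is reduced (cathode); E°cell = +0.921 − (−2.874) = +3.795 V with n = 2.
At equilibrium E = 0, so log K = nE°cell / 0.0592 = (2)(+3.795) / 0.0592 = 128.2.

log K = 128.2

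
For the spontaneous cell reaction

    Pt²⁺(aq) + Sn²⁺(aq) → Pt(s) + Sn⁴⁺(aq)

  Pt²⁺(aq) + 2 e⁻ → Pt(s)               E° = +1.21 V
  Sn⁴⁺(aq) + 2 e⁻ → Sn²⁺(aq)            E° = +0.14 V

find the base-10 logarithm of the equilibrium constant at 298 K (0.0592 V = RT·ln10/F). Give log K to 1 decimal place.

log K = 36.1

The Pt²⁺/Pt couple is reduced (cathode); E°cell = +1.21 − (+0.14) = +1.07 V with n = 2.
At equilibrium E = 0, so log K = nE°cell / 0.0592 = (2)(+1.07) / 0.0592 = 36.1.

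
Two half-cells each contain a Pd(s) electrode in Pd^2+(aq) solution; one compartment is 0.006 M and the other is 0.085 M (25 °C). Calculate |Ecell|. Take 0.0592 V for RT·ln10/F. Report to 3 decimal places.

0.034 V

For a concentration cell E°cell = 0, since both electrodes use the same couple.
The compartment with the higher Pd^2+(aq) concentration (0.085 M) acts as the cathode; ions are reduced there and produced at the dilute (0.006 M) anode.
With n = 2, Ecell = −(0.0592/2)·log([dilute]/[conc]) = −(0.0592/2)·log(0.006/0.085) = +0.034 V.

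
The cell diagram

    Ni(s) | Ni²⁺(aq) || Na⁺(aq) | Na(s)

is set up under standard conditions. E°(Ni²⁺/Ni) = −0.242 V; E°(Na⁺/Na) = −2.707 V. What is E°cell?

By convention the left-hand electrode in cell notation is the anode (oxidation) and the right-hand electrode is the cathode (reduction).
E°cell = E°(right) − E°(left) = −2.707 − (−0.242) = −2.465 V.
The negative sign shows that, as written, the cell would require an external voltage to drive the reaction.

−2.465 V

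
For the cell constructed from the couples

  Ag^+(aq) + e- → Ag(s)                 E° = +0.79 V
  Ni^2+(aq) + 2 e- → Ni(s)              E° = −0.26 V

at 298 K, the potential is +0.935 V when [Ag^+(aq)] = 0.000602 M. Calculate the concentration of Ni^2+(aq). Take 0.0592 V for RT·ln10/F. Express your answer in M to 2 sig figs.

0.0028 M

The Ag⁺/Ag couple has the larger reduction potential, so it is the cathode: E°cell = +0.79 − (−0.26) = +1.05 V and n = 2.
From the Nernst equation, log Q = n(E° − E)/0.0592 = 2·(+1.05 − (+0.935))/0.0592 = 3.885.
The balanced reaction is 2 Ag^+(aq) + Ni(s) → 2 Ag(s) + Ni^2+(aq), so Q = [Ni^2+(aq)] / [Ag^+(aq)]^2.
Substituting the known concentrations and solving, log [Ni^2+(aq)] = −2.556 and [Ni^2+(aq)] = 0.0028 M.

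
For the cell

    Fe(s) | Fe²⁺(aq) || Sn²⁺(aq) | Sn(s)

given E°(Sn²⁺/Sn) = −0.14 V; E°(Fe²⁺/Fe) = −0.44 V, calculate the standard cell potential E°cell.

By convention the left-hand electrode in cell notation is the anode (oxidation) and the right-hand electrode is the cathode (reduction).
E°cell = E°(right) − E°(left) = −0.14 − (−0.44) = +0.30 V.

+0.30 V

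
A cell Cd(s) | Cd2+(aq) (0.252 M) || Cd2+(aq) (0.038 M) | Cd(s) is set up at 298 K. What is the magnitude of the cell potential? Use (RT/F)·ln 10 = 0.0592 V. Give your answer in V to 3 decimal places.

0.024 V

For a concentration cell E°cell = 0, since both electrodes use the same couple.
The compartment with the higher Cd2+(aq) concentration (0.252 M) acts as the cathode; ions are reduced there and produced at the dilute (0.038 M) anode.
With n = 2, Ecell = −(0.0592/2)·log([dilute]/[conc]) = −(0.0592/2)·log(0.038/0.252) = +0.024 V.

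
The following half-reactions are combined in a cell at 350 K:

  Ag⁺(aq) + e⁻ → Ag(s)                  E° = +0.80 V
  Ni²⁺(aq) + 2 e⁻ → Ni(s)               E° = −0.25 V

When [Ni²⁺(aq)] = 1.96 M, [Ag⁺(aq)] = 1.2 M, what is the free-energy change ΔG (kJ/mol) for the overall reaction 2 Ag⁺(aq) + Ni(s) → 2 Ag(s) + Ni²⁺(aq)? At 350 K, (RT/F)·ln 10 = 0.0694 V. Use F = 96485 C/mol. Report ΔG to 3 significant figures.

−202 kJ/mol

E°cell = +0.80 − (−0.25) = +1.05 V; the balanced reaction transfers n = 2 electrons.
Q = [Ni²⁺(aq)] / [Ag⁺(aq)]^2 = 1.36, so log Q = 0.134 and E = +1.05 − (0.0694/2)(0.134) = +1.0454 V.
Then ΔG = −nFE = −2 × 96485 × +1.0454 J/mol = −202 kJ/mol.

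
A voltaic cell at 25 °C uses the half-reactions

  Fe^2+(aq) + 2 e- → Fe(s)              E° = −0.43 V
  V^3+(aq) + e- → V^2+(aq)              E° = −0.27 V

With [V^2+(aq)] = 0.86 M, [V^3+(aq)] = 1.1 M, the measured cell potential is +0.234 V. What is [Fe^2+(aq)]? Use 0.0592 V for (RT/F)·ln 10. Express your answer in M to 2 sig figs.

The V³⁺/V²⁺ couple has the larger reduction potential, so it is the cathode: E°cell = −0.27 − (−0.43) = +0.16 V and n = 2.
Rearranging E = E° − (0.0592/n)·log Q gives log Q = 2(+0.16 − (+0.234))/0.0592 = −2.500.
For 2 V^3+(aq) + Fe(s) → 2 V^2+(aq) + Fe^2+(aq), the reaction quotient is Q = ([V^2+(aq)]^2·[Fe^2+(aq)]) / [V^3+(aq)]^2.
Substituting the known concentrations and solving, log [Fe^2+(aq)] = −2.286 and [Fe^2+(aq)] = 0.0052 M.

0.0052 M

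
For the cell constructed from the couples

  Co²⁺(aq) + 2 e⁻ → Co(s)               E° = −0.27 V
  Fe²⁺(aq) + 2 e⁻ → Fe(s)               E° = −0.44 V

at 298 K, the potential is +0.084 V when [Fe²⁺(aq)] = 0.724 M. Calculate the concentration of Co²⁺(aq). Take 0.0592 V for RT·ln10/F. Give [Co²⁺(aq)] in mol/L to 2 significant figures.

0.00090 M

With Co²⁺/Co at the cathode and Fe²⁺/Fe at the anode, E°cell = −0.27 − (−0.44) = +0.17 V (n = 2).
From the Nernst equation, log Q = n(E° − E)/0.0592 = 2·(+0.17 − (+0.084))/0.0592 = 2.905.
Balancing electrons gives Co²⁺(aq) + Fe(s) → Co(s) + Fe²⁺(aq); thus Q = [Fe²⁺(aq)] / [Co²⁺(aq)].
Substituting the known concentrations and solving, log [Co²⁺(aq)] = −3.045 and [Co²⁺(aq)] = 0.00090 M.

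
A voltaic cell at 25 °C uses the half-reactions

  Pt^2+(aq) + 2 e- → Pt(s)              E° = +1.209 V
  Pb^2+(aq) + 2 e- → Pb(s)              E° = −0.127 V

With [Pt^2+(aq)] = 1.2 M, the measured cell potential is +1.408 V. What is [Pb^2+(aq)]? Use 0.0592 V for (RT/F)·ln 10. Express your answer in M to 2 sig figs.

0.0044 M

With Pt²⁺/Pt at the cathode and Pb²⁺/Pb at the anode, E°cell = +1.209 − (−0.127) = +1.336 V (n = 2).
Rearranging E = E° − (0.0592/n)·log Q gives log Q = 2(+1.336 − (+1.408))/0.0592 = −2.432.
For Pt^2+(aq) + Pb(s) → Pt(s) + Pb^2+(aq), the reaction quotient is Q = [Pb^2+(aq)] / [Pt^2+(aq)].
Isolating [Pb^2+(aq)] in Q = 10^{−2.432} yields log [Pb^2+(aq)] = −2.353, i.e. 0.0044 M.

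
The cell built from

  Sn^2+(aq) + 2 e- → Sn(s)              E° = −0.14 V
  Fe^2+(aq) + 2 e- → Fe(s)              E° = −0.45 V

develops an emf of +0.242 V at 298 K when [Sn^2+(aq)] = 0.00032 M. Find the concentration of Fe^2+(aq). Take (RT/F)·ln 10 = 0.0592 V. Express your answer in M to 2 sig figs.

0.063 M

With Sn²⁺/Sn at the cathode and Fe²⁺/Fe at the anode, E°cell = −0.14 − (−0.45) = +0.31 V (n = 2).
Since E = E° − (0.0592/n)·log Q, log Q = n(E° − E)/0.0592 = 2.297.
The balanced reaction is Sn^2+(aq) + Fe(s) → Sn(s) + Fe^2+(aq), so Q = [Fe^2+(aq)] / [Sn^2+(aq)].
Isolating [Fe^2+(aq)] in Q = 10^{2.297} yields log [Fe^2+(aq)] = −1.198, i.e. 0.063 M.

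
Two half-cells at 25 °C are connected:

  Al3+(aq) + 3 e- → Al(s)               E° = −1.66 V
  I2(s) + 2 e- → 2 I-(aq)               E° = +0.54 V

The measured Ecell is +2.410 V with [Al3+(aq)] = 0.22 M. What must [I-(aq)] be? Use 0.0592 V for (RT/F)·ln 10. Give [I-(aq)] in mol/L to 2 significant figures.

With I₂/I⁻ at the cathode and Al³⁺/Al at the anode, E°cell = +0.54 − (−1.66) = +2.20 V (n = 6).
From the Nernst equation, log Q = n(E° − E)/0.0592 = 6·(+2.20 − (+2.410))/0.0592 = −21.284.
Balancing electrons gives 3 I2(s) + 2 Al(s) → 6 I-(aq) + 2 Al3+(aq); thus Q = [I-(aq)]^6·[Al3+(aq)]^2.
Substituting the known concentrations and solving, log [I-(aq)] = −3.328 and [I-(aq)] = 0.00047 M.

0.00047 M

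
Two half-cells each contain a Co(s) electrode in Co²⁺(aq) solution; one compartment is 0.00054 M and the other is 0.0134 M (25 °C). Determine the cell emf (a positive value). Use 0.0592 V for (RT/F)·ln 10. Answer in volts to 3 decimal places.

0.041 V

For a concentration cell E°cell = 0, since both electrodes use the same couple.
The compartment with the higher Co²⁺(aq) concentration (0.0134 M) acts as the cathode; ions are reduced there and produced at the dilute (0.00054 M) anode.
With n = 2, Ecell = −(0.0592/2)·log([dilute]/[conc]) = −(0.0592/2)·log(0.00054/0.0134) = +0.041 V.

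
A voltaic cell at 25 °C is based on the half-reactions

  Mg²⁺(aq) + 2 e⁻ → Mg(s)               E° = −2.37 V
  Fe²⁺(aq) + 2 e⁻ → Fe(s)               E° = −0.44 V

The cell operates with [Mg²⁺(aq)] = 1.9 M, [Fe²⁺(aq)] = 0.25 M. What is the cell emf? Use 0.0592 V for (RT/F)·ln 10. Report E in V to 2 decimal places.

+1.90 V

Since E°(Fe²⁺/Fe) > E°(Mg²⁺/Mg), Fe²⁺/Fe serves as the cathode.
E°cell = E°cat − E°an = −0.44 − (−2.37) = +1.93 V; n = 2.
Balancing gives Fe²⁺(aq) + Mg(s) → Fe(s) + Mg²⁺(aq); hence Q = [Mg²⁺(aq)] / [Fe²⁺(aq)] = 7.6 (log Q = 0.881).
Applying E = E° − (RT ln10/nF)·log Q gives +1.93 − (0.0592/2)(0.881) = +1.90 V.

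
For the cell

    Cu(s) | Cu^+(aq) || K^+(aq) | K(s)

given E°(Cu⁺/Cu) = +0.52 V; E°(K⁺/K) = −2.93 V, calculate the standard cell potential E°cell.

−3.45 V

By convention the left-hand electrode in cell notation is the anode (oxidation) and the right-hand electrode is the cathode (reduction).
E°cell = E°(right) − E°(left) = −2.93 − (+0.52) = −3.45 V.
The negative sign shows that, as written, the cell would require an external voltage to drive the reaction.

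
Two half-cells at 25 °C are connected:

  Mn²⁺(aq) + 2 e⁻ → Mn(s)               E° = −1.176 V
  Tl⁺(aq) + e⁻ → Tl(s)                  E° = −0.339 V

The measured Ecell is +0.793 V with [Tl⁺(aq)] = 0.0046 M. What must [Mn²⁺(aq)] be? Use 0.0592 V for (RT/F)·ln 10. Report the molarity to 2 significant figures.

0.00065 M

With Tl⁺/Tl at the cathode and Mn²⁺/Mn at the anode, E°cell = −0.339 − (−1.176) = +0.837 V (n = 2).
Since E = E° − (0.0592/n)·log Q, log Q = n(E° − E)/0.0592 = 1.486.
Balancing electrons gives 2 Tl⁺(aq) + Mn(s) → 2 Tl(s) + Mn²⁺(aq); thus Q = [Mn²⁺(aq)] / [Tl⁺(aq)]^2.
Solving for the unknown gives log [Mn²⁺(aq)] = −3.188, so [Mn²⁺(aq)] ≈ 0.00065 M.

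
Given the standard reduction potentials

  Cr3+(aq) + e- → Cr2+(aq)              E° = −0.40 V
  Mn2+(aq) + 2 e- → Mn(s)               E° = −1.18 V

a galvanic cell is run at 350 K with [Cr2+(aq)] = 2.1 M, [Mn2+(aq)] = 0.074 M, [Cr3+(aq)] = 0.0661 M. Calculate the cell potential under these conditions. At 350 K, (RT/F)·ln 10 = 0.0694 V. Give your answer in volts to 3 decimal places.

Since E°(Cr³⁺/Cr²⁺) > E°(Mn²⁺/Mn), Cr³⁺/Cr²⁺ serves as the cathode.
E°cell = E°cat − E°an = −0.40 − (−1.18) = +0.78 V; n = 2.
The balanced reaction is 2 Cr3+(aq) + Mn(s) → 2 Cr2+(aq) + Mn2+(aq), so Q = ([Cr2+(aq)]^2·[Mn2+(aq)]) / [Cr3+(aq)]^2 = 74.7 and log Q = 1.873.
E = E° − (0.0694/n)·log Q = +0.78 − (0.0694/2)(1.873) = +0.715 V.

+0.715 V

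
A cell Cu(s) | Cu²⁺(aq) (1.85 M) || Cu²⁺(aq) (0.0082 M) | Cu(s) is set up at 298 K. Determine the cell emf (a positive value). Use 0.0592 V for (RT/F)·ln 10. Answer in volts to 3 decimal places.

For a concentration cell E°cell = 0, since both electrodes use the same couple.
The compartment with the higher Cu²⁺(aq) concentration (1.85 M) acts as the cathode; ions are reduced there and produced at the dilute (0.0082 M) anode.
With n = 2, Ecell = −(0.0592/2)·log([dilute]/[conc]) = −(0.0592/2)·log(0.0082/1.85) = +0.070 V.

0.070 V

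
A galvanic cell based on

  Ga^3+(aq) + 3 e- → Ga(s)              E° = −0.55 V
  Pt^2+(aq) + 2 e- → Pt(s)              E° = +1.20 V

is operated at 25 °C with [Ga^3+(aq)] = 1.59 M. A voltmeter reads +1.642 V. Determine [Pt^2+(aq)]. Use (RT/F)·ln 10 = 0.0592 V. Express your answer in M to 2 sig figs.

0.00031 M

Pt²⁺/Pt is the cathode (higher E°); E°cell = +1.20 − (−0.55) = +1.75 V with n = 6.
Rearranging E = E° − (0.0592/n)·log Q gives log Q = 6(+1.75 − (+1.642))/0.0592 = 10.946.
The balanced reaction is 3 Pt^2+(aq) + 2 Ga(s) → 3 Pt(s) + 2 Ga^3+(aq), so Q = [Ga^3+(aq)]^2 / [Pt^2+(aq)]^3.
Isolating [Pt^2+(aq)] in Q = 10^{10.946} yields log [Pt^2+(aq)] = −3.514, i.e. 0.00031 M.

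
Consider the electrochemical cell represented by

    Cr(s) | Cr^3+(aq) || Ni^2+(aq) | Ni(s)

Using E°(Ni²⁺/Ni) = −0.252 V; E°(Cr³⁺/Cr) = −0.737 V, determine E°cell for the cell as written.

+0.485 V

By convention the left-hand electrode in cell notation is the anode (oxidation) and the right-hand electrode is the cathode (reduction).
E°cell = E°(right) − E°(left) = −0.252 − (−0.737) = +0.485 V.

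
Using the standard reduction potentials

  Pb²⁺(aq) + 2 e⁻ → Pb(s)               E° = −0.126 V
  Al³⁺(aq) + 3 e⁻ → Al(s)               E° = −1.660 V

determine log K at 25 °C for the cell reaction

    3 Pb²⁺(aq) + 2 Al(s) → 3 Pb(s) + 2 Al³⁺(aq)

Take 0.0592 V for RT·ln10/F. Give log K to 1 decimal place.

log K = 155.5

The Pb²⁺/Pb couple is reduced (cathode); E°cell = −0.126 − (−1.660) = +1.534 V with n = 6.
At equilibrium E = 0, so log K = nE°cell / 0.0592 = (6)(+1.534) / 0.0592 = 155.5.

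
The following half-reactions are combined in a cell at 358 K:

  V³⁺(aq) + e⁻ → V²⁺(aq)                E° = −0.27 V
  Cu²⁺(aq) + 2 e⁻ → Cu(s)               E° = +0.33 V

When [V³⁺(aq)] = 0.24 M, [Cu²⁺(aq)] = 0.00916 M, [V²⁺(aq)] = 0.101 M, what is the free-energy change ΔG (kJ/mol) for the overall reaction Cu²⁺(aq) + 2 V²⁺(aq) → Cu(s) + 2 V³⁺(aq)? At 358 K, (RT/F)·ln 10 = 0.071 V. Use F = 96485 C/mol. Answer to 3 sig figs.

−96.7 kJ/mol

The standard cell potential is +0.33 − (−0.27) = +0.60 V, with n = 2 electrons in the balanced equation.
The reaction quotient is [V³⁺(aq)]^2 / ([Cu²⁺(aq)]·[V²⁺(aq)]^2) = 616; by Nernst, E = +0.60 − (0.071/2)(2.790) = +0.5010 V.
ΔG = −nFE = −(2)(96485)(+0.5010) J/mol = −96.7 kJ/mol.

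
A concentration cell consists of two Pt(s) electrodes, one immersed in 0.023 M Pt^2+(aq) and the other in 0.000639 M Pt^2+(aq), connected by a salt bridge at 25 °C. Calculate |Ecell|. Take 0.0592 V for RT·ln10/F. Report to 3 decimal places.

For a concentration cell E°cell = 0, since both electrodes use the same couple.
The compartment with the higher Pt^2+(aq) concentration (0.023 M) acts as the cathode; ions are reduced there and produced at the dilute (0.000639 M) anode.
With n = 2, Ecell = −(0.0592/2)·log([dilute]/[conc]) = −(0.0592/2)·log(0.000639/0.023) = +0.046 V.

0.046 V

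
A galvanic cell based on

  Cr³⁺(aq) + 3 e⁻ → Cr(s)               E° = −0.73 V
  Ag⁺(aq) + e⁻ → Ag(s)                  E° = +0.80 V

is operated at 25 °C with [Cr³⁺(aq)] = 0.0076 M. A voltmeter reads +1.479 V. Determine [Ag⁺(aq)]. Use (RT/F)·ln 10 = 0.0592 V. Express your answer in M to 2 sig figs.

Ag⁺/Ag is the cathode (higher E°); E°cell = +0.80 − (−0.73) = +1.53 V with n = 3.
From the Nernst equation, log Q = n(E° − E)/0.0592 = 3·(+1.53 − (+1.479))/0.0592 = 2.584.
The balanced reaction is 3 Ag⁺(aq) + Cr(s) → 3 Ag(s) + Cr³⁺(aq), so Q = [Cr³⁺(aq)] / [Ag⁺(aq)]^3.
Substituting the known concentrations and solving, log [Ag⁺(aq)] = −1.568 and [Ag⁺(aq)] = 0.027 M.

0.027 M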